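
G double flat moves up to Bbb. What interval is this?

major third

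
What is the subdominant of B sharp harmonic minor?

E#

The B# harmonic minor scale runs B# C## D# E# F## G# A##.
Degree 4 is E#.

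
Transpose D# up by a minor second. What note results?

A second above D lands on the letter E.
A minor second spans 1 semitone, so D# moves to pitch class 4. On the letter E that is E.

E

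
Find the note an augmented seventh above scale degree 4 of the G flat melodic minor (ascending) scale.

Scale degree 4 of Gb melodic minor (ascending) is Cb.
An augmented seventh (12 semitones) above Cb lands on the letter B, giving B.

B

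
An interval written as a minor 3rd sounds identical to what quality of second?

augmented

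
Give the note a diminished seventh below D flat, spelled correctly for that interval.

D down a major seventh is Eb, so the target letter is E.
From Db, a diminished seventh is 9 semitones down: E.

E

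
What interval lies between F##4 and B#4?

perfect fourth

Counting letters F–G–A–B gives a fourth.
F##→B# = 5 semitones, exactly the perfect fourth.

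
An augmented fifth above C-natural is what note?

G#

A fifth above C lands on the letter G.
An augmented fifth spans 8 semitones, so C moves to pitch class 8. On the letter G that is G#.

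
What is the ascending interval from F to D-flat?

minor sixth

The letter names run F→D, a span of 5 letter steps, so the interval is some kind of sixth.
F to Db is 8 semitones. A major sixth is 9, so 8 makes it minor.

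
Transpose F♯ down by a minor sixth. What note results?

A#

F down a major sixth is Ab, so the target letter is A.
From F#, a minor sixth is 8 semitones down: A#.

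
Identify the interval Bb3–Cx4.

The letter names run B→C, a span of 1 letter step, so the interval is some kind of second.
Bb to C## is 4 semitones. A major second is 2, so 4 makes it doubly augmented.

doubly augmented second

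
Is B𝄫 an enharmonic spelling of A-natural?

Bbb is pitch class 9; A is pitch class 9.
All spellings map to pitch class 9, so they are enharmonically equivalent.

Yes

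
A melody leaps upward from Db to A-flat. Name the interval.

Counting letters D–E–F–G–A gives a fifth.
Db→Ab = 7 semitones, exactly the perfect fifth.

perfect fifth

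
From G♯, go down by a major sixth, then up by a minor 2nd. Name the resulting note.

C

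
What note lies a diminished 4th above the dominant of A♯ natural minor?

The dominant of A# natural minor is E#.
A diminished fourth (4 semitones) above E# lands on the letter A, giving A.

A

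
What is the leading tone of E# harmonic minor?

The E# harmonic minor scale runs E# F## G# A# B# C# D##.
Degree 7 is D##.

D##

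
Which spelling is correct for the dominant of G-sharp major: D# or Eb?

D#

Each scale degree takes a distinct letter name. Degree 5 of a scale on G must use the letter D.
D# and Eb are enharmonically the same pitch, but only D# uses the letter D, so it is the correct spelling here.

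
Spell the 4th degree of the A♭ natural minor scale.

Degree 4 takes the letter 3 steps above A, which is D.
In natural minor, degree 4 sits 5 semitones above the tonic. Ab + 5 semitones is pitch class 1, spelled on D as Db.

Db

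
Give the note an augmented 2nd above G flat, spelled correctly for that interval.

G up a major second is A, so the target letter is A.
From Gb, an augmented second is 3 semitones up: A.

A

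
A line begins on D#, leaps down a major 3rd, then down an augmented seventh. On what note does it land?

A major third down from D# is B (letter B, 4 semitones down).
An augmented seventh down from B is Cb (letter C, 12 semitones down).

Cb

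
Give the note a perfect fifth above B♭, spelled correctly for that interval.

A fifth above B lands on the letter F.
A perfect fifth spans 7 semitones, so Bb moves to pitch class 5. On the letter F that is F.

F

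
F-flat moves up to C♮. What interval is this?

The letter names run F→C, a span of 4 letter steps, so the interval is some kind of fifth.
Fb to C is 8 semitones. A perfect fifth is 7, so 8 makes it augmented.

augmented fifth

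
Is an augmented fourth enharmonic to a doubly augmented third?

Yes

An augmented fourth spans 6 semitones; a doubly augmented third spans 6.
They are enharmonically equivalent.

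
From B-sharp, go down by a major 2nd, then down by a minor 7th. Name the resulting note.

A major second down from B# is A# (letter A, 2 semitones down).
A minor seventh down from A# is B# (letter B, 10 semitones down).

B#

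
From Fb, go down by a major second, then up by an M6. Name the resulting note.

A major second down from Fb is Ebb (letter E, 2 semitones down).
A major sixth up from Ebb is Cb (letter C, 9 semitones up).

Cb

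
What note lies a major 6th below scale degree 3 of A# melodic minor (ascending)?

E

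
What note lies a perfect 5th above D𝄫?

D up a perfect fifth is A, so the target letter is A.
From Dbb, a perfect fifth is 7 semitones up: Abb.

Abb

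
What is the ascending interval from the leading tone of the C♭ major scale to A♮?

major seventh

The leading tone of Cb major is Bb.
Bb up to A: letters B→A make it a seventh; 11 semitones makes it major.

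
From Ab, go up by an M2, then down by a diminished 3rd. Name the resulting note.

G#

A major second up from Ab is Bb (letter B, 2 semitones up).
A diminished third down from Bb is G# (letter G, 2 semitones down).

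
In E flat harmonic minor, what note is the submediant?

Degree 6 takes the letter 5 steps above E, which is C.
In harmonic minor, degree 6 sits 8 semitones above the tonic. Eb + 8 semitones is pitch class 11, spelled on C as Cb.

Cb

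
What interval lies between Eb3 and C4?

Counting letters E–F–G–A–B–C gives a sixth.
Eb→C = 9 semitones, exactly the major sixth.

major sixth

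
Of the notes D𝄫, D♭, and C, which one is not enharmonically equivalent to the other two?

Db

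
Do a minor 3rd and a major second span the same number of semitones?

A minor third spans 3 semitones; a major second spans 2.
The spans differ, so they are not enharmonic equivalents.

No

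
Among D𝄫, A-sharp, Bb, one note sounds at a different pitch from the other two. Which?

Dbb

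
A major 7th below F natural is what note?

F down a major seventh is Gb, so the target letter is G.
From F, a major seventh is 11 semitones down: Gb.

Gb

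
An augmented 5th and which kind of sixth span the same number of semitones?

minor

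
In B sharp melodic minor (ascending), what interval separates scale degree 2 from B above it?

diminished seventh

Scale degree 2 of B# melodic minor (ascending) is C##.
C## up to B: letters C→B make it a seventh; 9 semitones makes it diminished.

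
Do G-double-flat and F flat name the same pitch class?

No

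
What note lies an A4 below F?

F down a perfect fourth is C, so the target letter is C.
From F, an augmented fourth is 6 semitones down: Cb.

Cb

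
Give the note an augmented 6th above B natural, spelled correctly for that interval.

G##

B up a major sixth is G#, so the target letter is G.
From B, an augmented sixth is 10 semitones up: G##.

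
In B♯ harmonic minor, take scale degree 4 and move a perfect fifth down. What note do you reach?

Scale degree 4 of B# harmonic minor is E#.
A perfect fifth (7 semitones) below E# lands on the letter A, giving A#.

A#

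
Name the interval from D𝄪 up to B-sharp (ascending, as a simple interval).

Counting letters D–E–F–G–A–B gives a sixth.
D##→B# = 8 semitones, 1 narrower than the major sixth (9), so minor.

minor sixth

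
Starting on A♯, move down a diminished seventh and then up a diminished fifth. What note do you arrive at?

F##

A diminished seventh down from A# is B## (letter B, 9 semitones down).
A diminished fifth up from B## is F## (letter F, 6 semitones up).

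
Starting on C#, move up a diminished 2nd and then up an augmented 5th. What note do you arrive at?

A

A diminished second up from C# is Db (letter D, 0 semitones up).
An augmented fifth up from Db is A (letter A, 8 semitones up).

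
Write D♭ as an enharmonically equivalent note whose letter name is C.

Db is pitch class 1. The letter C alone is pitch class 0.
To reach pitch class 1 from C requires an offset of +1 semitone, i.e. sharp: C#.

C#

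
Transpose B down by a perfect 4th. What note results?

A fourth below B lands on the letter F.
A perfect fourth spans 5 semitones, so B moves to pitch class 6. On the letter F that is F#.

F#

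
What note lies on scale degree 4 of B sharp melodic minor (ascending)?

E#

Degree 4 takes the letter 3 steps above B, which is E.
In melodic minor (ascending), degree 4 sits 5 semitones above the tonic. B# + 5 semitones is pitch class 5, spelled on E as E#.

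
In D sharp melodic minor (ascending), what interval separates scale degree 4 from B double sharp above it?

augmented third

Scale degree 4 of D# melodic minor (ascending) is G#.
G# up to B##: letters G→B make it a third; 5 semitones makes it augmented.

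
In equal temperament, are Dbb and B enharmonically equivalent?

No

Dbb is pitch class 0; B is pitch class 11.
The pitch classes differ (0 vs. 11), so they are not enharmonic equivalents.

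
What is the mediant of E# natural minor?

G#

Degree 3 takes the letter 2 steps above E, which is G.
In natural minor, degree 3 sits 3 semitones above the tonic. E# + 3 semitones is pitch class 8, spelled on G as G#.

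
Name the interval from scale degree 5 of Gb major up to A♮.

Scale degree 5 of Gb major is Db.
Db up to A: letters D→A make it a fifth; 8 semitones makes it augmented.

augmented fifth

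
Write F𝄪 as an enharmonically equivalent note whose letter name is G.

F## is pitch class 7. The letter G alone is pitch class 7.
Pitch class 7 on G needs no accidental: G.

G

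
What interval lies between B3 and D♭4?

diminished third

The letter names run B→D, a span of 2 letter steps, so the interval is some kind of third.
B to Db is 2 semitones. A major third is 4, so 2 makes it diminished.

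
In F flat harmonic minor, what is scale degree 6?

Dbb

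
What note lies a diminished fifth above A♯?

A up a perfect fifth is E, so the target letter is E.
From A#, a diminished fifth is 6 semitones up: E.

E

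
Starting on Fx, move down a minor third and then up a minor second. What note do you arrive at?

A minor third down from F## is D## (letter D, 3 semitones down).
A minor second up from D## is E# (letter E, 1 semitone up).

E#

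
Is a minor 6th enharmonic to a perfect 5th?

A minor sixth spans 8 semitones; a perfect fifth spans 7.
The spans differ, so they are not enharmonic equivalents.

No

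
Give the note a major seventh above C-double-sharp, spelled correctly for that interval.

C up a major seventh is B, so the target letter is B.
From C##, a major seventh is 11 semitones up: B##.

B##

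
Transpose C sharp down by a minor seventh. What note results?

A seventh below C lands on the letter D.
A minor seventh spans 10 semitones, so C# moves to pitch class 3. On the letter D that is D#.

D#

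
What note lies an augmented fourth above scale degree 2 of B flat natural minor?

Scale degree 2 of Bb natural minor is C.
An augmented fourth (6 semitones) above C lands on the letter F, giving F#.

F#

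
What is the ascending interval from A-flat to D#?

doubly augmented fourth

Counting letters A–B–C–D gives a fourth.
Ab→D# = 7 semitones, 2 wider than the perfect fourth (5), so doubly augmented.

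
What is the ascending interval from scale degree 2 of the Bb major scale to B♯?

augmented seventh

Scale degree 2 of Bb major is C.
C up to B#: letters C→B make it a seventh; 12 semitones makes it augmented.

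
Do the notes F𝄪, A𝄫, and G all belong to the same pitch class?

Yes

F## is pitch class 7; Abb is pitch class 7; G is pitch class 7.
All spellings map to pitch class 7, so they are enharmonically equivalent.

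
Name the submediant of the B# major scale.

G##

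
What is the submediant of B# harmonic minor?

The B# harmonic minor scale runs B# C## D# E# F## G# A##.
Degree 6 is G#.

G#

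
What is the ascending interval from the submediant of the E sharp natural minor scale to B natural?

The submediant of E# natural minor is C#.
C# up to B: letters C→B make it a seventh; 10 semitones makes it minor.

minor seventh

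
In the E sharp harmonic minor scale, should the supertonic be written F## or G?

F##

Each scale degree takes a distinct letter name. Degree 2 of a scale on E must use the letter F.
F## and G are enharmonically the same pitch, but only F## uses the letter F, so it is the correct spelling here.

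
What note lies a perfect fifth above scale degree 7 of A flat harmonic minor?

Scale degree 7 of Ab harmonic minor is G.
A perfect fifth (7 semitones) above G lands on the letter D, giving D.

D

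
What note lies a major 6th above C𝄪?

A sixth above C lands on the letter A.
A major sixth spans 9 semitones, so C## moves to pitch class 11. On the letter A that is A##.

A##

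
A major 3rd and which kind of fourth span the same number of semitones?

A major third spans 4 semitones.
A fourth spanning 4 semitones is diminished (the perfect fourth is 5).

diminished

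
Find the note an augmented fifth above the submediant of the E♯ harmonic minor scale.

The submediant of E# harmonic minor is C#.
An augmented fifth (8 semitones) above C# lands on the letter G, giving G##.

G##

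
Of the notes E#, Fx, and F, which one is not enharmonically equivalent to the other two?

F##

In 12-tone equal temperament, enharmonic equivalents share a pitch class. E# is pitch class 5; F## is pitch class 7; F is pitch class 5.
E# and F share pitch class 5, while F## is pitch class 7.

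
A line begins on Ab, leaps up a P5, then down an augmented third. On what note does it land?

A perfect fifth up from Ab is Eb (letter E, 7 semitones up).
An augmented third down from Eb is Cbb (letter C, 5 semitones down).

Cbb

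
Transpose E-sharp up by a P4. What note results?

E up a perfect fourth is A, so the target letter is A.
From E#, a perfect fourth is 5 semitones up: A#.

A#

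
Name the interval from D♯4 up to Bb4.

diminished sixth

The letter names run D→B, a span of 5 letter steps, so the interval is some kind of sixth.
D# to Bb is 7 semitones. A major sixth is 9, so 7 makes it diminished.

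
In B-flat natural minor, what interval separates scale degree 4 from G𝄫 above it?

diminished third

Scale degree 4 of Bb natural minor is Eb.
Eb up to Gbb: letters E→G make it a third; 2 semitones makes it diminished.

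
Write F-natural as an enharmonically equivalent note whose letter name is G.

Gbb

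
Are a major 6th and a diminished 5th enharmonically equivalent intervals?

No

A major sixth spans 9 semitones; a diminished fifth spans 6.
The spans differ, so they are not enharmonic equivalents.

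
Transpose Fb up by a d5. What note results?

Cbb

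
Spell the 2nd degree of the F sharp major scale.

G#

The F# major scale runs F# G# A# B C# D# E#.
Degree 2 is G#.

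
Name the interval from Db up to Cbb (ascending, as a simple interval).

diminished seventh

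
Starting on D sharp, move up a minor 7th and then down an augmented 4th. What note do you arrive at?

A minor seventh up from D# is C# (letter C, 10 semitones up).
An augmented fourth down from C# is G (letter G, 6 semitones down).

G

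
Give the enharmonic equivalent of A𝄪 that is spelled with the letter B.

A## is pitch class 11. The letter B alone is pitch class 11.
Pitch class 11 on B needs no accidental: B.

B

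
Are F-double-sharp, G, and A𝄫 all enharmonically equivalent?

F## = pitch class 7 and G = pitch class 7 and Abb = pitch class 7 — the same pitch class, so they are enharmonic equivalents.

Yes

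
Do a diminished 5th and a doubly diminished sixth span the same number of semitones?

Yes

A diminished fifth spans 6 semitones; a doubly diminished sixth spans 6.
They are enharmonically equivalent.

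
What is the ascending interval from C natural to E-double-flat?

The letter names run C→E, a span of 2 letter steps, so the interval is some kind of third.
C to Ebb is 2 semitones. A major third is 4, so 2 makes it diminished.

diminished third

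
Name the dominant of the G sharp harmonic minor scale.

Degree 5 takes the letter 4 steps above G, which is D.
In harmonic minor, degree 5 sits 7 semitones above the tonic. G# + 7 semitones is pitch class 3, spelled on D as D#.

D#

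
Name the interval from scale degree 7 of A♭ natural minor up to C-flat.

perfect fourth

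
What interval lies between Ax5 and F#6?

diminished sixth

The letter names run A→F, a span of 5 letter steps, so the interval is some kind of sixth.
A## to F# is 7 semitones. A major sixth is 9, so 7 makes it diminished.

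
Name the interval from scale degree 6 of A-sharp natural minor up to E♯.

major seventh

Scale degree 6 of A# natural minor is F#.
F# up to E#: letters F→E make it a seventh; 11 semitones makes it major.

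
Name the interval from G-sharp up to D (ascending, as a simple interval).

diminished fifth

Counting letters G–A–B–C–D gives a fifth.
G#→D = 6 semitones, 1 narrower than the perfect fifth (7), so diminished.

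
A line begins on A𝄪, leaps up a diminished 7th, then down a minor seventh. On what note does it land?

A diminished seventh up from A## is G# (letter G, 9 semitones up).
A minor seventh down from G# is A# (letter A, 10 semitones down).

A#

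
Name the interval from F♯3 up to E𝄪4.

augmented seventh

Counting letters F–G–A–B–C–D–E gives a seventh.
F#→E## = 12 semitones, 1 wider than the major seventh (11), so augmented.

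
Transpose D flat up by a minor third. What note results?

Fb

A third above D lands on the letter F.
A minor third spans 3 semitones, so Db moves to pitch class 4. On the letter F that is Fb.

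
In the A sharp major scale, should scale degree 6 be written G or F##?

F##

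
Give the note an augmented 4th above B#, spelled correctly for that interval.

E##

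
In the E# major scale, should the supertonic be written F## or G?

F##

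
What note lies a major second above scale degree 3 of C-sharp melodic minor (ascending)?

F#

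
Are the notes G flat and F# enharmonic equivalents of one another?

Yes

Gb = pitch class 6 and F# = pitch class 6 — the same pitch class, so they are enharmonic equivalents.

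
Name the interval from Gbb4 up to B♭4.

augmented third

The letter names run G→B, a span of 2 letter steps, so the interval is some kind of third.
Gbb to Bb is 5 semitones. A major third is 4, so 5 makes it augmented.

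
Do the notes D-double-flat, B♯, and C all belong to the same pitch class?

Dbb = pitch class 0 and B# = pitch class 0 and C = pitch class 0 — the same pitch class, so they are enharmonic equivalents.

Yes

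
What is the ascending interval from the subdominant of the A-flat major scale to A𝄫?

The subdominant of Ab major is Db.
Db up to Abb: letters D→A make it a fifth; 6 semitones makes it diminished.

diminished fifth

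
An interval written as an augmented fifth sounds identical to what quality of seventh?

doubly diminished

An augmented fifth spans 8 semitones.
A seventh spanning 8 semitones is doubly diminished (the major seventh is 11).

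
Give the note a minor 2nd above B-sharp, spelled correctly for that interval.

A second above B lands on the letter C.
A minor second spans 1 semitone, so B# moves to pitch class 1. On the letter C that is C#.

C#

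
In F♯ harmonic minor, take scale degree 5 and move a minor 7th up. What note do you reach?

Scale degree 5 of F# harmonic minor is C#.
A minor seventh (10 semitones) above C# lands on the letter B, giving B.

B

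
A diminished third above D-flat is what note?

Fbb

D up a major third is F#, so the target letter is F.
From Db, a diminished third is 2 semitones up: Fbb.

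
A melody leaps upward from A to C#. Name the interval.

major third

The letter names run A→C, a span of 2 letter steps, so the interval is some kind of third.
A to C# is 4 semitones. A major third is 4, so 4 makes it major.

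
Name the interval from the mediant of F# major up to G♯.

minor seventh

The mediant of F# major is A#.
A# up to G#: letters A→G make it a seventh; 10 semitones makes it minor.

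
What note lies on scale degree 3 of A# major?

Degree 3 takes the letter 2 steps above A, which is C.
In major, degree 3 sits 4 semitones above the tonic. A# + 4 semitones is pitch class 2, spelled on C as C##.

C##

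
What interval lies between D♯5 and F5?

The letter names run D→F, a span of 2 letter steps, so the interval is some kind of third.
D# to F is 2 semitones. A major third is 4, so 2 makes it diminished.

diminished third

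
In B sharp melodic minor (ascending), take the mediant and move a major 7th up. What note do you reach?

The mediant of B# melodic minor (ascending) is D#.
A major seventh (11 semitones) above D# lands on the letter C, giving C##.

C##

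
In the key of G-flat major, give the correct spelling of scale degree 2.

Ab

The Gb major scale runs Gb Ab Bb Cb Db Eb F.
Degree 2 is Ab.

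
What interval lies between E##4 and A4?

Counting letters E–F–G–A gives a fourth.
E##→A = 3 semitones, 2 narrower than the perfect fourth (5), so doubly diminished.

doubly diminished fourth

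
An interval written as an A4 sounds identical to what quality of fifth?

An augmented fourth spans 6 semitones.
A fifth spanning 6 semitones is diminished (the perfect fifth is 7).

diminished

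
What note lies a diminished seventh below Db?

D down a major seventh is Eb, so the target letter is E.
From Db, a diminished seventh is 9 semitones down: E.

E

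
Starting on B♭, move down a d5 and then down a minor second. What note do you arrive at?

A diminished fifth down from Bb is E (letter E, 6 semitones down).
A minor second down from E is D# (letter D, 1 semitone down).

D#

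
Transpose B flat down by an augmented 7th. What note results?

B down a major seventh is C, so the target letter is C.
From Bb, an augmented seventh is 12 semitones down: Cbb.

Cbb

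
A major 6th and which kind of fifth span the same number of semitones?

doubly augmented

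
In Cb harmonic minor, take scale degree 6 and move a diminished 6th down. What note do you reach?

Scale degree 6 of Cb harmonic minor is Abb.
A diminished sixth (7 semitones) below Abb lands on the letter C, giving C.

C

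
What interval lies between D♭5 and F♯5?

Counting letters D–E–F gives a third.
Db→F# = 5 semitones, 1 wider than the major third (4), so augmented.

augmented third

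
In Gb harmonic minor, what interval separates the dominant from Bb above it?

The dominant of Gb harmonic minor is Db.
Db up to Bb: letters D→B make it a sixth; 9 semitones makes it major.

major sixth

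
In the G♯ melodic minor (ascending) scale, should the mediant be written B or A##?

Each scale degree takes a distinct letter name. Degree 3 of a scale on G must use the letter B.
B and A## are enharmonically the same pitch, but only B uses the letter B, so it is the correct spelling here.

B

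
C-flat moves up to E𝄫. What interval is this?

minor third

Counting letters C–D–E gives a third.
Cb→Ebb = 3 semitones, 1 narrower than the major third (4), so minor.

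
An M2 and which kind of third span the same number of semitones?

A major second spans 2 semitones.
A third spanning 2 semitones is diminished (the major third is 4).

diminished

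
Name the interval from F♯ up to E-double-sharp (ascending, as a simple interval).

Counting letters F–G–A–B–C–D–E gives a seventh.
F#→E## = 12 semitones, 1 wider than the major seventh (11), so augmented.

augmented seventh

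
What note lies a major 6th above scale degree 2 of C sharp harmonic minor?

B#

Scale degree 2 of C# harmonic minor is D#.
A major sixth (9 semitones) above D# lands on the letter B, giving B#.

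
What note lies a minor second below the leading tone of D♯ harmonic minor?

The leading tone of D# harmonic minor is C##.
A minor second (1 semitone) below C## lands on the letter B, giving B##.

B##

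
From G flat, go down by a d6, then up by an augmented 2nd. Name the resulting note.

C##

A diminished sixth down from Gb is B (letter B, 7 semitones down).
An augmented second up from B is C## (letter C, 3 semitones up).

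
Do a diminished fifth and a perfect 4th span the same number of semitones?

No

A diminished fifth spans 6 semitones; a perfect fourth spans 5.
The spans differ, so they are not enharmonic equivalents.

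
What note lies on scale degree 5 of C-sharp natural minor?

G#

The C# natural minor scale runs C# D# E F# G# A B.
Degree 5 is G#.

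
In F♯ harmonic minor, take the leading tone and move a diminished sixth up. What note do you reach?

C

The leading tone of F# harmonic minor is E#.
A diminished sixth (7 semitones) above E# lands on the letter C, giving C.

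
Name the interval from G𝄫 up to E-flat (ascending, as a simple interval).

augmented sixth

Counting letters G–A–B–C–D–E gives a sixth.
Gbb→Eb = 10 semitones, 1 wider than the major sixth (9), so augmented.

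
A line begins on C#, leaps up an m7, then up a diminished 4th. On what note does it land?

Eb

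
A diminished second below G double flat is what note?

G down a major second is F, so the target letter is F.
From Gbb, a diminished second is 0 semitones down: F.

F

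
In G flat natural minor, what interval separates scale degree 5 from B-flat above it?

Scale degree 5 of Gb natural minor is Db.
Db up to Bb: letters D→B make it a sixth; 9 semitones makes it major.

major sixth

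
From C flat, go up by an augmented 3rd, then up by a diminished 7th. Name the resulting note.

An augmented third up from Cb is E (letter E, 5 semitones up).
A diminished seventh up from E is Db (letter D, 9 semitones up).

Db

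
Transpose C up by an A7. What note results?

B#

A seventh above C lands on the letter B.
An augmented seventh spans 12 semitones, so C moves to pitch class 0. On the letter B that is B#.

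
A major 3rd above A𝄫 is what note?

A third above A lands on the letter C.
A major third spans 4 semitones, so Abb moves to pitch class 11. On the letter C that is Cb.

Cb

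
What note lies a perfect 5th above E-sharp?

B#

A fifth above E lands on the letter B.
A perfect fifth spans 7 semitones, so E# moves to pitch class 0. On the letter B that is B#.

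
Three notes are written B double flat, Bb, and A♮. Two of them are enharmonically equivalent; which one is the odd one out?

Bb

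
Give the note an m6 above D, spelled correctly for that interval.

Bb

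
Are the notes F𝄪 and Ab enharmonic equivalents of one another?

No

Two spellings are enharmonically equivalent only if they share a pitch class.
Here F## → 7, Ab → 8; 7 ≠ 8, so they are not.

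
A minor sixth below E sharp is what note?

E down a major sixth is G, so the target letter is G.
From E#, a minor sixth is 8 semitones down: G##.

G##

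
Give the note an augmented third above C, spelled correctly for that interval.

A third above C lands on the letter E.
An augmented third spans 5 semitones, so C moves to pitch class 5. On the letter E that is E#.

E#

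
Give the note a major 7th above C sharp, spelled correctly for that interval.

A seventh above C lands on the letter B.
A major seventh spans 11 semitones, so C# moves to pitch class 0. On the letter B that is B#.

B#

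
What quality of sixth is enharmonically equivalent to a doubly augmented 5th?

major

A doubly augmented fifth spans 9 semitones.
A sixth spanning 9 semitones is major (the major sixth is 9).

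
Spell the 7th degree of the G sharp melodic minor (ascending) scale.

F##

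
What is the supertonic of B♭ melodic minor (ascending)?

The Bb melodic minor (ascending) scale runs Bb C Db Eb F G A.
Degree 2 is C.

C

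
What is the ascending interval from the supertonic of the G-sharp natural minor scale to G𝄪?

major seventh

The supertonic of G# natural minor is A#.
A# up to G##: letters A→G make it a seventh; 11 semitones makes it major.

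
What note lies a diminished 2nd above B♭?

B up a major second is C#, so the target letter is C.
From Bb, a diminished second is 0 semitones up: Cbb.

Cbb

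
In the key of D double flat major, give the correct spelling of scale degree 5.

Abb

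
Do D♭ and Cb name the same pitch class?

Two spellings are enharmonically equivalent only if they share a pitch class.
Here Db → 1, Cb → 11; 1 ≠ 11, so they are not.

No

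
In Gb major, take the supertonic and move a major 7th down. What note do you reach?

The supertonic of Gb major is Ab.
A major seventh (11 semitones) below Ab lands on the letter B, giving Bbb.

Bbb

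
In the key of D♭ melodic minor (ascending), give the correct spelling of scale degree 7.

The Db melodic minor (ascending) scale runs Db Eb Fb Gb Ab Bb C.
Degree 7 is C.

C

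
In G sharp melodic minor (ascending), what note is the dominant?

Degree 5 takes the letter 4 steps above G, which is D.
In melodic minor (ascending), degree 5 sits 7 semitones above the tonic. G# + 7 semitones is pitch class 3, spelled on D as D#.

D#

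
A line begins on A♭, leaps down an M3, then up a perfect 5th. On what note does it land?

Cb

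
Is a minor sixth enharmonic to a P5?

No

A minor sixth spans 8 semitones; a perfect fifth spans 7.
The spans differ, so they are not enharmonic equivalents.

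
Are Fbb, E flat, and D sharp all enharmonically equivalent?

Fbb = pitch class 3 and Eb = pitch class 3 and D# = pitch class 3 — the same pitch class, so they are enharmonic equivalents.

Yes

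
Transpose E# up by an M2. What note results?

F##

A second above E lands on the letter F.
A major second spans 2 semitones, so E# moves to pitch class 7. On the letter F that is F##.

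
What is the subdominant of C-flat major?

Fb

The Cb major scale runs Cb Db Eb Fb Gb Ab Bb.
Degree 4 is Fb.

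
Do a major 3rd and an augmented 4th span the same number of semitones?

No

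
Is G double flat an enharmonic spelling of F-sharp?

No

Two spellings are enharmonically equivalent only if they share a pitch class.
Here Gbb → 5, F# → 6; 5 ≠ 6, so they are not.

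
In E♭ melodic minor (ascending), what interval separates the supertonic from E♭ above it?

minor seventh

The supertonic of Eb melodic minor (ascending) is F.
F up to Eb: letters F→E make it a seventh; 10 semitones makes it minor.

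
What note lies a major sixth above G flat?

G up a major sixth is E, so the target letter is E.
From Gb, a major sixth is 9 semitones up: Eb.

Eb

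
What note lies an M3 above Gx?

B##

A third above G lands on the letter B.
A major third spans 4 semitones, so G## moves to pitch class 1. On the letter B that is B##.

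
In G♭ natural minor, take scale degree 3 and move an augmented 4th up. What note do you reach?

Eb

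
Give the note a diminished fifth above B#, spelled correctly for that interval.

A fifth above B lands on the letter F.
A diminished fifth spans 6 semitones, so B# moves to pitch class 6. On the letter F that is F#.

F#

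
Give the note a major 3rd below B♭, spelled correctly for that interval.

Gb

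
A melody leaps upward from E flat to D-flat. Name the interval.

The letter names run E→D, a span of 6 letter steps, so the interval is some kind of seventh.
Eb to Db is 10 semitones. A major seventh is 11, so 10 makes it minor.

minor seventh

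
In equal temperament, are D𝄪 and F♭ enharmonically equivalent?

D## is pitch class 4; Fb is pitch class 4.
All spellings map to pitch class 4, so they are enharmonically equivalent.

Yes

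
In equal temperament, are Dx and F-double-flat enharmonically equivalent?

No

Two spellings are enharmonically equivalent only if they share a pitch class.
Here D## → 4, Fbb → 3; 3 ≠ 4, so they are not.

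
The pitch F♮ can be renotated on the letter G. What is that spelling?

F is pitch class 5. The letter G alone is pitch class 7.
To reach pitch class 5 from G requires an offset of -2 semitones, i.e. double flat: Gbb.

Gbb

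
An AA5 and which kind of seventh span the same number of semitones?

diminished

A doubly augmented fifth spans 9 semitones.
A seventh spanning 9 semitones is diminished (the major seventh is 11).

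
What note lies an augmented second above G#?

G up a major second is A, so the target letter is A.
From G#, an augmented second is 3 semitones up: A##.

A##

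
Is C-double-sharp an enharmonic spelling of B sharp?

No

Two spellings are enharmonically equivalent only if they share a pitch class.
Here C## → 2, B# → 0; 0 ≠ 2, so they are not.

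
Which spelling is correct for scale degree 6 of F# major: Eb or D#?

D#

Each scale degree takes a distinct letter name. Degree 6 of a scale on F must use the letter D.
D# and Eb are enharmonically the same pitch, but only D# uses the letter D, so it is the correct spelling here.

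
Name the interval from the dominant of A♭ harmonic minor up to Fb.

minor second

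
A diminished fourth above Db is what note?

A fourth above D lands on the letter G.
A diminished fourth spans 4 semitones, so Db moves to pitch class 5. On the letter G that is Gbb.

Gbb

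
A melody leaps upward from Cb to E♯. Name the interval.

The letter names run C→E, a span of 2 letter steps, so the interval is some kind of third.
Cb to E# is 6 semitones. A major third is 4, so 6 makes it doubly augmented.

doubly augmented third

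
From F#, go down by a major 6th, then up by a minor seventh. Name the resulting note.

G

A major sixth down from F# is A (letter A, 9 semitones down).
A minor seventh up from A is G (letter G, 10 semitones up).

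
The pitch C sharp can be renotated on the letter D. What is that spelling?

Plain D sits 1 semitone above C#, so on the letter D the same pitch needs a flat: Db.

Db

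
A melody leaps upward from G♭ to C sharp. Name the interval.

The letter names run G→C, a span of 3 letter steps, so the interval is some kind of fourth.
Gb to C# is 7 semitones. A perfect fourth is 5, so 7 makes it doubly augmented.

doubly augmented fourth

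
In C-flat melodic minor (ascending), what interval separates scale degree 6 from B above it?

augmented second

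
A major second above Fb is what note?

Gb

A second above F lands on the letter G.
A major second spans 2 semitones, so Fb moves to pitch class 6. On the letter G that is Gb.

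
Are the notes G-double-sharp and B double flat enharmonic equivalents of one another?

G## is pitch class 9; Bbb is pitch class 9.
All spellings map to pitch class 9, so they are enharmonically equivalent.

Yes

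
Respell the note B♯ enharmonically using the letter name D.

B# is pitch class 0. The letter D alone is pitch class 2.
To reach pitch class 0 from D requires an offset of -2 semitones, i.e. double flat: Dbb.

Dbb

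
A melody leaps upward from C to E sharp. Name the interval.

The letter names run C→E, a span of 2 letter steps, so the interval is some kind of third.
C to E# is 5 semitones. A major third is 4, so 5 makes it augmented.

augmented third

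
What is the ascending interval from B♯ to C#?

Counting letters B–C gives a second.
B#→C# = 1 semitone, 1 narrower than the major second (2), so minor.

minor second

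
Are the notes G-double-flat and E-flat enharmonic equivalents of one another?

Gbb is pitch class 5; Eb is pitch class 3.
The pitch classes differ (5 vs. 3), so they are not enharmonic equivalents.

No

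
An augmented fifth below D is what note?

Gb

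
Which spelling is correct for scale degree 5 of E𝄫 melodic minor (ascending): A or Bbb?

Bbb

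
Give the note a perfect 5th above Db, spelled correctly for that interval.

Ab

A fifth above D lands on the letter A.
A perfect fifth spans 7 semitones, so Db moves to pitch class 8. On the letter A that is Ab.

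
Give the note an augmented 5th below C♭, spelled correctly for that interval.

Fbb

A fifth below C lands on the letter F.
An augmented fifth spans 8 semitones, so Cb moves to pitch class 3. On the letter F that is Fbb.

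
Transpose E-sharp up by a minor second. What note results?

F#

A second above E lands on the letter F.
A minor second spans 1 semitone, so E# moves to pitch class 6. On the letter F that is F#.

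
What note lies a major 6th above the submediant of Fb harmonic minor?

Bbb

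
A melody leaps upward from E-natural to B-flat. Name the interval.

diminished fifth

The letter names run E→B, a span of 4 letter steps, so the interval is some kind of fifth.
E to Bb is 6 semitones. A perfect fifth is 7, so 6 makes it diminished.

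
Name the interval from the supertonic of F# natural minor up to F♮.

The supertonic of F# natural minor is G#.
G# up to F: letters G→F make it a seventh; 9 semitones makes it diminished.

diminished seventh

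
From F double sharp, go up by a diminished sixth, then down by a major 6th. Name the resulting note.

F

A diminished sixth up from F## is D (letter D, 7 semitones up).
A major sixth down from D is F (letter F, 9 semitones down).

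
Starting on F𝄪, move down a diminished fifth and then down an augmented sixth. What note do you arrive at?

D#

A diminished fifth down from F## is B## (letter B, 6 semitones down).
An augmented sixth down from B## is D# (letter D, 10 semitones down).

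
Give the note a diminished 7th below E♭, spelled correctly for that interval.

F#

E down a major seventh is F, so the target letter is F.
From Eb, a diminished seventh is 9 semitones down: F#.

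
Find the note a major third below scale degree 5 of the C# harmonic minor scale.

E

Scale degree 5 of C# harmonic minor is G#.
A major third (4 semitones) below G# lands on the letter E, giving E.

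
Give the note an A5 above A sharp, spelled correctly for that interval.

E##

A up a perfect fifth is E, so the target letter is E.
From A#, an augmented fifth is 8 semitones up: E##.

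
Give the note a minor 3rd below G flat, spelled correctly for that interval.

A third below G lands on the letter E.
A minor third spans 3 semitones, so Gb moves to pitch class 3. On the letter E that is Eb.

Eb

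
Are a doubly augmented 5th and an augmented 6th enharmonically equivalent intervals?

No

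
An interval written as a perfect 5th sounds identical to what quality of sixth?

diminished

A perfect fifth spans 7 semitones.
A sixth spanning 7 semitones is diminished (the major sixth is 9).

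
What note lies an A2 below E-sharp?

A second below E lands on the letter D.
An augmented second spans 3 semitones, so E# moves to pitch class 2. On the letter D that is D.

D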